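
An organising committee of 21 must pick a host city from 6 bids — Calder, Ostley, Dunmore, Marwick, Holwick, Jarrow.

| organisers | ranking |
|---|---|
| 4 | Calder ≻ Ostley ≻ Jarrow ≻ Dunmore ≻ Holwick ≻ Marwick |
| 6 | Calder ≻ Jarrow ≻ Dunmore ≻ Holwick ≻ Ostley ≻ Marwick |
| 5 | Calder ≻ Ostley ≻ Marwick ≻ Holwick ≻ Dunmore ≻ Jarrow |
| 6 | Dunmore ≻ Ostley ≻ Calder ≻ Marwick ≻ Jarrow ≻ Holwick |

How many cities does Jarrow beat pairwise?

1

Jarrow against each rival (21 organisers):
Jarrow vs Calder: 0 for Jarrow, 21 for Calder — Calder by 21–0.
Jarrow vs Ostley: 6 for Jarrow, 15 for Ostley — Ostley by 15–6.
Jarrow vs Dunmore: Dunmore wins 11–10.
Jarrow vs Marwick: Marwick, 11–10.
Jarrow vs Holwick: Jarrow wins 16–5.
Jarrow beats Holwick; loses to Calder, Ostley, Dunmore, Marwick — 1 pairwise win.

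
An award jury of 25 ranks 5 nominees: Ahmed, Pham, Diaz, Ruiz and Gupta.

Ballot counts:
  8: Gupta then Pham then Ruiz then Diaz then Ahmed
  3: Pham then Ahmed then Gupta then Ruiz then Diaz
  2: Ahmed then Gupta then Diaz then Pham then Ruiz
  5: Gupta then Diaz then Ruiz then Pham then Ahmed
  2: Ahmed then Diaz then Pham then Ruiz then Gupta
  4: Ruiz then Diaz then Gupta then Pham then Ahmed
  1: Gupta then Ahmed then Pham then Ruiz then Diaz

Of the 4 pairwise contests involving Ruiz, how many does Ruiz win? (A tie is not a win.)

2

Ruiz against each rival (25 jurors):
Ruiz vs Ahmed: Ruiz preferred on 8+5+4 = 17 ballots; Ruiz wins 17–8.
Ruiz vs Pham: Pham wins 16–9.
Ruiz–Diaz: Ruiz 16–9.
Ruiz vs Gupta: Gupta, 19–6.
Ruiz beats Ahmed, Diaz; loses to Pham, Gupta — 2 pairwise wins.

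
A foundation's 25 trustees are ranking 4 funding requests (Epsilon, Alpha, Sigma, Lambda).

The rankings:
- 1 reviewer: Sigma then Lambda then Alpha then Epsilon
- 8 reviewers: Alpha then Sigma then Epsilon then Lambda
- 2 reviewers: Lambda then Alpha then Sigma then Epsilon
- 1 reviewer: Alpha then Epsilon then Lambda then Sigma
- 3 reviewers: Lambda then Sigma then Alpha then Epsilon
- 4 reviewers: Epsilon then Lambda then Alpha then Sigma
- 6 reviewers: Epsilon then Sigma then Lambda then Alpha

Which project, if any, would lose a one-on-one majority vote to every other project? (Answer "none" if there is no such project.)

none

Head-to-head results (25 reviewers):
Epsilon vs Alpha: Alpha, 15–10.
Epsilon vs Sigma: Sigma wins 14–11.
Epsilon–Lambda: Epsilon 19–6.
Alpha–Sigma: Alpha 15–10.
Alpha vs Lambda: Alpha preferred on 8+1 = 9 ballots; Lambda wins 16–9.
Sigma vs Lambda: Sigma wins 15–10.
Each project has at least one pairwise win (Epsilon beats Lambda; Alpha beats Epsilon; Sigma beats Epsilon; Lambda beats Alpha) — no Condorcet loser.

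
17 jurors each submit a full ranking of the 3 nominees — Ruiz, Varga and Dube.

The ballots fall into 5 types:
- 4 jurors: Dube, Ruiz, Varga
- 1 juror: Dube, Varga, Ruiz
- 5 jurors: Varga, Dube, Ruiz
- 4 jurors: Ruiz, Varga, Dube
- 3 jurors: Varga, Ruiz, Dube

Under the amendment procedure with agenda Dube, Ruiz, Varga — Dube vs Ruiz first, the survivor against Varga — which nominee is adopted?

Varga

Round 1: Dube vs Ruiz — 10–7, Dube advances.
Round 2: Dube vs Varga — 5–12, Varga advances.
The agenda winner is Varga.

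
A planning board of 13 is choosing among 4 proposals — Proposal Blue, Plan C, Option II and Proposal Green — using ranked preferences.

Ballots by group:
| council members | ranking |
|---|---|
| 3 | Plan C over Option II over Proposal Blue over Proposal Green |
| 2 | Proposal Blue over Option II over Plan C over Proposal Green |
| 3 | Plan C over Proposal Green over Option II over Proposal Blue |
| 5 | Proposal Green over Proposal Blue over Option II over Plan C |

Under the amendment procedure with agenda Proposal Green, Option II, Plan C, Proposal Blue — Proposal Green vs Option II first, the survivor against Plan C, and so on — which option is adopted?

Round 1: Proposal Green vs Option II — 8–5, Proposal Green advances.
Round 2: Proposal Green vs Plan C — 5–8, Plan C advances.
Round 3: Plan C vs Proposal Blue — 6–7, Proposal Blue advances.
Proposal Blue survives the agenda.

Proposal Blue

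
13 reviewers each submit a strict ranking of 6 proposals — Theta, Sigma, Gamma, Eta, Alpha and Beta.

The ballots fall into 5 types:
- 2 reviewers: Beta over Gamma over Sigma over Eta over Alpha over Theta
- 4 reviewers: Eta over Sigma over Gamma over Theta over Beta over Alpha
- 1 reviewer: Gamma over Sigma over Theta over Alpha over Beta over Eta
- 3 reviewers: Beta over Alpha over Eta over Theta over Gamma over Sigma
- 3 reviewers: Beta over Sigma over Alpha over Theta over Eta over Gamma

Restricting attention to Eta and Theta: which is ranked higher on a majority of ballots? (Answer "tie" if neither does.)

Eta

Ballots ranking Eta above Theta: 2 + 4 + 3 = 9.
Ballots ranking Theta above Eta: 13 − 9 = 4.
Eta wins the head-to-head 9–4.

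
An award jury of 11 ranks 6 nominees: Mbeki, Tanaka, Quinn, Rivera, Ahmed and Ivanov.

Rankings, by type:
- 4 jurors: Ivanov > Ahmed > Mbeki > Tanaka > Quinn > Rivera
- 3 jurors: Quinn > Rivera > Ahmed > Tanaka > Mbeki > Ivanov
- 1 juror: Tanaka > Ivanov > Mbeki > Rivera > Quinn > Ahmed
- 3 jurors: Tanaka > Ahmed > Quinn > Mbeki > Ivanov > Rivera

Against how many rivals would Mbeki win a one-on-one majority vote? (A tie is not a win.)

2

Mbeki against each rival (11 jurors):
Mbeki vs Tanaka: Mbeki preferred on 4 ballots; Tanaka wins 7–4.
Mbeki vs Quinn: Mbeki is ranked higher on 4+1 = 5 ballots, Quinn on 6. Quinn wins 6–5.
Mbeki vs Rivera: Mbeki, 8–3.
Mbeki vs Ahmed: 1 to 10, Ahmed.
Mbeki–Ivanov: Mbeki 6–5.
Mbeki beats Rivera, Ivanov; loses to Tanaka, Quinn, Ahmed — 2 pairwise wins.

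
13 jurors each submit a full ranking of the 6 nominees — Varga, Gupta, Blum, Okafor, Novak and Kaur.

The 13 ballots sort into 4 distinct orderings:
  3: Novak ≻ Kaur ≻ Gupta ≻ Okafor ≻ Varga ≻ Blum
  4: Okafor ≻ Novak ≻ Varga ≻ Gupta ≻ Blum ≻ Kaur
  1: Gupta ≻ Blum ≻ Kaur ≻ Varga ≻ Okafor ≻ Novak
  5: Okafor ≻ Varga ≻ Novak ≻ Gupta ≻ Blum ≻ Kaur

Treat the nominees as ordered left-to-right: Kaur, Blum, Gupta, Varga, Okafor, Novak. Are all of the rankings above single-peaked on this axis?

no

Axis positions: Kaur=1, Blum=2, Gupta=3, Varga=4, Okafor=5, Novak=6.
Group 1: ranking walks positions 6-1-3-5-4-2; Kaur is ranked above Okafor even though Okafor lies between Kaur and the peak Novak on the axis — preferences dip and rise again. Not single-peaked.
Group 2 (peak Okafor at position 5): ranking walks positions 5-6-4-3-2-1, expanding outward from the peak — single-peaked.
Group 3 (peak Gupta at position 3): ranking walks positions 3-2-1-4-5-6, expanding outward from the peak — single-peaked.
Group 4 (peak Okafor at position 5): ranking walks positions 5-4-6-3-2-1, expanding outward from the peak — single-peaked.
Group 1 violates single-peakedness, so the profile is not single-peaked on this axis.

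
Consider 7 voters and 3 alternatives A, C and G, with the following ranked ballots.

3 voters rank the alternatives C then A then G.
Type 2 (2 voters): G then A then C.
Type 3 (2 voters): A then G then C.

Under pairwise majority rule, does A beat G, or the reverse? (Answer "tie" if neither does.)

A

Ballots ranking A above G: 3 + 2 = 5.
Ballots ranking G above A: 7 − 5 = 2.
A wins the head-to-head 5–2.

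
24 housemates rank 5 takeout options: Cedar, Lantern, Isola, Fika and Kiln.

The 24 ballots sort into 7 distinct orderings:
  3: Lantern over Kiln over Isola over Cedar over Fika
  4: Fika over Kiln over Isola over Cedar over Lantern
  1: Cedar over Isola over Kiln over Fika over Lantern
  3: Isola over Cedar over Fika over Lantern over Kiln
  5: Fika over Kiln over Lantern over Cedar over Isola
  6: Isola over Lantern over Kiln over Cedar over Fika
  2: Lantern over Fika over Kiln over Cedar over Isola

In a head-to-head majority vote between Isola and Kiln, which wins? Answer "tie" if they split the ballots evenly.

Ballots ranking Isola above Kiln: 1 + 3 + 6 = 10.
Ballots ranking Kiln above Isola: 24 − 10 = 14.
Kiln wins the head-to-head 14–10.

Kiln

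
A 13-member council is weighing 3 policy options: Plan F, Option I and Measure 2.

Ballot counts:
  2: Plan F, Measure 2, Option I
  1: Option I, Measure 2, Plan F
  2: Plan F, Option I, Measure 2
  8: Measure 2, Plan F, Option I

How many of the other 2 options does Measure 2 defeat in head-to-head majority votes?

Measure 2 against each rival (13 council members):
Measure 2 vs Plan F: 1+8 = 9 for Measure 2, 4 for Plan F — Measure 2 by 9–4.
Measure 2 vs Option I: Measure 2 preferred on 2+8 = 10 ballots; Measure 2 wins 10–3.
Measure 2 beats Plan F, Option I — 2 pairwise wins.

2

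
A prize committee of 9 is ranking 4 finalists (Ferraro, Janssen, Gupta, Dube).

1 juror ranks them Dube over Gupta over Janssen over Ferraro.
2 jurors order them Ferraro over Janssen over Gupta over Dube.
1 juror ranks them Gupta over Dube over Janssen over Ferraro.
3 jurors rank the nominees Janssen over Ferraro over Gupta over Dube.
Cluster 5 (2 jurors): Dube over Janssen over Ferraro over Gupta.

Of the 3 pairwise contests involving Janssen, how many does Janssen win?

3

Janssen against each rival (9 jurors):
Janssen vs Ferraro: Janssen, 7–2.
Janssen vs Gupta: 2+3+2 = 7 for Janssen, 2 for Gupta — Janssen by 7–2.
Janssen vs Dube: Janssen preferred on 2+3 = 5 ballots; Janssen wins 5–4.
Janssen beats Ferraro, Gupta, Dube — 3 pairwise wins.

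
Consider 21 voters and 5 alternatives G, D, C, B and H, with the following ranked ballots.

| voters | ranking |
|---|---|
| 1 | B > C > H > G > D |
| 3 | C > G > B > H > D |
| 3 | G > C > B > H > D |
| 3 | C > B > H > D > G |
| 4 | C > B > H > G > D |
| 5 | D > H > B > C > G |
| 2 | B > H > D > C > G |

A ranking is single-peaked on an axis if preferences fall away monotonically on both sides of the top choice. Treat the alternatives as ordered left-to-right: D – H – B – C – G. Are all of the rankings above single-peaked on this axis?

Axis positions: D=1, H=2, B=3, C=4, G=5.
Cluster 1 (peak B at position 3): ranking walks positions 3-4-2-5-1, expanding outward from the peak — single-peaked.
Cluster 2 (peak C at position 4): ranking walks positions 4-5-3-2-1, expanding outward from the peak — single-peaked.
Cluster 3 (peak G at position 5): ranking walks positions 5-4-3-2-1, expanding outward from the peak — single-peaked.
Cluster 4 (peak C at position 4): ranking walks positions 4-3-2-1-5, expanding outward from the peak — single-peaked.
Cluster 5 (peak C at position 4): ranking walks positions 4-3-2-5-1, expanding outward from the peak — single-peaked.
Cluster 6 (peak D at position 1): ranking walks positions 1-2-3-4-5, expanding outward from the peak — single-peaked.
Cluster 7 (peak B at position 3): ranking walks positions 3-2-1-4-5, expanding outward from the peak — single-peaked.
Every ranking is single-peaked on this axis.

yes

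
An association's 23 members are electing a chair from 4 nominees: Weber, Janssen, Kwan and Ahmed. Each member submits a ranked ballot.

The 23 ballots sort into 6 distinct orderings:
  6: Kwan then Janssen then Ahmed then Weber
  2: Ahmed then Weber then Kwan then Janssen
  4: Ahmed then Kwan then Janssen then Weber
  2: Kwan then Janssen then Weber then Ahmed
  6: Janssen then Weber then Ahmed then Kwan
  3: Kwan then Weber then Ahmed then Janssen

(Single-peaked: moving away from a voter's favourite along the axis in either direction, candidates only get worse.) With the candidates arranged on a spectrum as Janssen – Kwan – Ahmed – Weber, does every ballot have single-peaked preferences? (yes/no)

Axis positions: Janssen=1, Kwan=2, Ahmed=3, Weber=4.
Bloc 1 (peak Kwan at position 2): ranking walks positions 2-1-3-4, expanding outward from the peak — single-peaked.
Bloc 2 (peak Ahmed at position 3): ranking walks positions 3-4-2-1, expanding outward from the peak — single-peaked.
Bloc 3 (peak Ahmed at position 3): ranking walks positions 3-2-1-4, expanding outward from the peak — single-peaked.
Bloc 4: ranking walks positions 2-1-4-3; Weber is ranked above Ahmed even though Ahmed lies between Weber and the peak Kwan on the axis — preferences dip and rise again. Not single-peaked.
Bloc 5: ranking walks positions 1-4-3-2; Weber is ranked above Kwan even though Kwan lies between Weber and the peak Janssen on the axis — preferences dip and rise again. Not single-peaked.
Bloc 6: ranking walks positions 2-4-3-1; Weber is ranked above Ahmed even though Ahmed lies between Weber and the peak Kwan on the axis — preferences dip and rise again. Not single-peaked.
Bloc 4 violates single-peakedness, so the profile is not single-peaked on this axis.

no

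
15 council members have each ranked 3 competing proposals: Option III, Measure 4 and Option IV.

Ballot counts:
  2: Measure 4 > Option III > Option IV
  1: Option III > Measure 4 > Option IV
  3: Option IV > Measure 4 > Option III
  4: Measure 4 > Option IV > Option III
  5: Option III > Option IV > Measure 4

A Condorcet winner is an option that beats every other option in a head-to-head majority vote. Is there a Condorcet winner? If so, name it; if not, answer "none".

Check each pair by majority over 15 ballots:
Option III vs Measure 4: Option III is ranked higher on 1+5 = 6 ballots, Measure 4 on 9. Measure 4 wins 9–6.
Option III vs Option IV: Option III is ranked higher on 2+1+5 = 8 ballots, Option IV on 7. Option III wins 8–7.
Measure 4 vs Option IV: Measure 4 preferred on 2+1+4 = 7 ballots; Option IV wins 8–7.
No option is unbeaten: Option III loses to Measure 4; Measure 4 loses to Option IV; Option IV loses to Option III. In particular Option III beats Option IV beats Measure 4 beats Option III is a majority cycle — no Condorcet winner exists.

none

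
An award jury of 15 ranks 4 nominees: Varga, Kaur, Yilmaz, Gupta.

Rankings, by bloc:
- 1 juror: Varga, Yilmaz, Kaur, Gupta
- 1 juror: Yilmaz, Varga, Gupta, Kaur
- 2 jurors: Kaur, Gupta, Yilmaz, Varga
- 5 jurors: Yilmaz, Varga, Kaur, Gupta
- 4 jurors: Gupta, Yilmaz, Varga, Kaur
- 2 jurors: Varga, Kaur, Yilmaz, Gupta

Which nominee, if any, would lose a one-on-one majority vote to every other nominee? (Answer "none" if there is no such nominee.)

Head-to-head results (15 jurors):
Varga vs Kaur: Varga is ranked higher on 1+1+5+4+2 = 13 ballots, Kaur on 2. Varga wins 13–2.
Varga vs Yilmaz: Yilmaz, 12–3.
Varga vs Gupta: Varga, 9–6.
Kaur–Yilmaz: Yilmaz 11–4.
Kaur vs Gupta: Kaur, 10–5.
Yilmaz–Gupta: Yilmaz 9–6.
Gupta is beaten in every head-to-head and is the Condorcet loser.

Gupta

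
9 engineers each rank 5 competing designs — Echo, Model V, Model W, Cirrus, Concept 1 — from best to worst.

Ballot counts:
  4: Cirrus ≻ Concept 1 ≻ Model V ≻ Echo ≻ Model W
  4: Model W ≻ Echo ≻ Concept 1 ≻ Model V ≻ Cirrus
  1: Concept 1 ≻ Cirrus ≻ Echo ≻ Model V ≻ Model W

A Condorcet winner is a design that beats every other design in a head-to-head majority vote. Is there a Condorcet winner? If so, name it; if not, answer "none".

Concept 1

Pairwise majorities:
Echo vs Model V: Echo is ranked higher on 4+1 = 5 ballots, Model V on 4. Echo wins 5–4.
Echo vs Model W: 4+1 = 5 for Echo, 4 for Model W — Echo by 5–4.
Echo vs Cirrus: Echo is ranked higher on 4 ballots, Cirrus on 5. Cirrus wins 5–4.
Echo vs Concept 1: 4 to 5, Concept 1.
Model V vs Model W: 4+1 = 5 for Model V, 4 for Model W — Model V by 5–4.
Model V vs Cirrus: Model V is ranked higher on 4 ballots, Cirrus on 5. Cirrus wins 5–4.
Model V vs Concept 1: 0 for Model V, 9 for Concept 1 — Concept 1 by 9–0.
Model W vs Cirrus: 4 for Model W, 5 for Cirrus — Cirrus by 5–4.
Model W vs Concept 1: Model W preferred on 4 ballots; Concept 1 wins 5–4.
Cirrus vs Concept 1: Cirrus is ranked higher on 4 ballots, Concept 1 on 5. Concept 1 wins 5–4.
Concept 1 defeats every rival head-to-head and is the Condorcet winner.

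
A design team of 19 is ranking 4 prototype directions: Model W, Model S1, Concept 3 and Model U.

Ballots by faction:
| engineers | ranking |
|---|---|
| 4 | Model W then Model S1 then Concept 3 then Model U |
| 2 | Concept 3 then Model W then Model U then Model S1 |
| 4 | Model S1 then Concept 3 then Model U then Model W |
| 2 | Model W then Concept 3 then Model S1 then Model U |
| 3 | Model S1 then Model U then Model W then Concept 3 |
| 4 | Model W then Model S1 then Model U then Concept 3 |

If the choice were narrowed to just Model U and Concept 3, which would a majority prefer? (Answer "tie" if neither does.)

Ballots ranking Model U above Concept 3: 3 + 4 = 7.
Ballots ranking Concept 3 above Model U: 19 − 7 = 12.
Concept 3 wins the head-to-head 12–7.

Concept 3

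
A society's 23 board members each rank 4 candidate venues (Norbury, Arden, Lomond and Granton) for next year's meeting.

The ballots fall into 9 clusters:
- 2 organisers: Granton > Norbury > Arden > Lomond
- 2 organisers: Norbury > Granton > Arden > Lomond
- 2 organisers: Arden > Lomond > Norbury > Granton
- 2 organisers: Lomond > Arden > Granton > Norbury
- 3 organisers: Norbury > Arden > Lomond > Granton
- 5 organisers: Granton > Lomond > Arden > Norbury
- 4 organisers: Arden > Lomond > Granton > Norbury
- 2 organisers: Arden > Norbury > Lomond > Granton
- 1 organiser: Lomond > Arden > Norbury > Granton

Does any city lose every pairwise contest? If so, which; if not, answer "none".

Pairwise majorities:
Norbury–Arden: Arden 16–7.
Norbury vs Lomond: Lomond wins 14–9.
Norbury vs Granton: Granton, 13–10.
Arden vs Lomond: Arden, 15–8.
Arden–Granton: Arden 14–9.
Lomond vs Granton: Lomond preferred on 2+2+3+4+2+1 = 14 ballots; Lomond wins 14–9.
Norbury loses to every other city — it is the Condorcet loser.

Norbury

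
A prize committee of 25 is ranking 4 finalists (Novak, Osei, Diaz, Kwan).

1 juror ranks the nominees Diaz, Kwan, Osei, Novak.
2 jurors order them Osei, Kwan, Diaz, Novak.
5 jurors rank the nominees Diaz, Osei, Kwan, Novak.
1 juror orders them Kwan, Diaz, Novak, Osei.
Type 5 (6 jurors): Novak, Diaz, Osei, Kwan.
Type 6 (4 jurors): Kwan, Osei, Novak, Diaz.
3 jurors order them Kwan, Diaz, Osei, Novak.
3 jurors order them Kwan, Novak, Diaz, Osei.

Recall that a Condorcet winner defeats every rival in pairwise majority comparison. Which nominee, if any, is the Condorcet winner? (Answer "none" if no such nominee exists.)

none

Head-to-head results (25 jurors):
Novak vs Osei: Novak preferred on 1+6+3 = 10 ballots; Osei wins 15–10.
Novak vs Diaz: Novak is ranked higher on 6+4+3 = 13 ballots, Diaz on 12. Novak wins 13–12.
Novak vs Kwan: Novak is ranked higher on 6 ballots, Kwan on 19. Kwan wins 19–6.
Osei vs Diaz: 2+4 = 6 for Osei, 19 for Diaz — Diaz by 19–6.
Osei vs Kwan: 2+5+6 = 13 for Osei, 12 for Kwan — Osei by 13–12.
Diaz vs Kwan: Diaz preferred on 1+5+6 = 12 ballots; Kwan wins 13–12.
Each nominee drops at least one matchup (Novak loses to Osei; Osei loses to Diaz; Diaz loses to Novak; Kwan loses to Osei); the cycle Novak > Diaz > Osei > Novak rules out a Condorcet winner.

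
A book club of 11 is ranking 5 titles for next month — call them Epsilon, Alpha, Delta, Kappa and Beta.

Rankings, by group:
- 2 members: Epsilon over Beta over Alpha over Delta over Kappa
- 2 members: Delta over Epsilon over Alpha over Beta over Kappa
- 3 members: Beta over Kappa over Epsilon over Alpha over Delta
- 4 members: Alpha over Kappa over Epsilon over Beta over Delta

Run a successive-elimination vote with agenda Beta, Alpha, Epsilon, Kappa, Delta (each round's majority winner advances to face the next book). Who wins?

Round 1: Beta vs Alpha — 5–6, Alpha advances.
Round 2: Alpha vs Epsilon — 4–7, Epsilon advances.
Round 3: Epsilon vs Kappa — 4–7, Kappa advances.
Round 4: Kappa vs Delta — 7–4, Kappa advances.
Kappa survives the agenda.

Kappa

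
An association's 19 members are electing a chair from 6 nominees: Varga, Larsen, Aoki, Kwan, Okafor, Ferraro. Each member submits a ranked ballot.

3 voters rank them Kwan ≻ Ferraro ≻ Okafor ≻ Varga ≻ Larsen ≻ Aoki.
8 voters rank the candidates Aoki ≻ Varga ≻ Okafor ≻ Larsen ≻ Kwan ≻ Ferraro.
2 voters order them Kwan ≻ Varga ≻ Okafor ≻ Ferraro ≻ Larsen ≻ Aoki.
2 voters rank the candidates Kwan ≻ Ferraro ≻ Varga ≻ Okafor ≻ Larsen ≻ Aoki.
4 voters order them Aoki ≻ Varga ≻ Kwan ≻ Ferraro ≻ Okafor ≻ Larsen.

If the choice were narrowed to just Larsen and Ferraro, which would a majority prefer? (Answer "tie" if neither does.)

Ferraro

Ballots ranking Larsen above Ferraro: 8.
Ballots ranking Ferraro above Larsen: 19 − 8 = 11.
Ferraro wins the head-to-head 11–8.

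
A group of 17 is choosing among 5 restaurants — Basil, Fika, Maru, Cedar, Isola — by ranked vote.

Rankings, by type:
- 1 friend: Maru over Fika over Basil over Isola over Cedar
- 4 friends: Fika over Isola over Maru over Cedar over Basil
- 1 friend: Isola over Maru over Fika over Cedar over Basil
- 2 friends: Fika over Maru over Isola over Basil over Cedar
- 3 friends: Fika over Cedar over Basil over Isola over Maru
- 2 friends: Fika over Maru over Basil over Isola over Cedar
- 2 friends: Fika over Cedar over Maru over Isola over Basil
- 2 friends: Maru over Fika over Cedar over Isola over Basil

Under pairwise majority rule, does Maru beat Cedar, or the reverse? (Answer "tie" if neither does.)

Maru

Ballots ranking Maru above Cedar: 1 + 4 + 1 + 2 + 2 + 2 = 12.
Ballots ranking Cedar above Maru: 17 − 12 = 5.
Maru wins the head-to-head 12–5.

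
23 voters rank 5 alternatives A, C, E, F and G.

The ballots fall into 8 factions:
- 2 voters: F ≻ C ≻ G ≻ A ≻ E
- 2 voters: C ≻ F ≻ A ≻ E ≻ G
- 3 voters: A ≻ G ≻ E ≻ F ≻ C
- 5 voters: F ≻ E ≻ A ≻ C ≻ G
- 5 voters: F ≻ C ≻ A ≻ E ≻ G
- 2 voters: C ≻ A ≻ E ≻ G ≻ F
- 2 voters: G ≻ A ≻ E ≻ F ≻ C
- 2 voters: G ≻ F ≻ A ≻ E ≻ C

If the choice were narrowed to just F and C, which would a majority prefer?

F

Ballots ranking F above C: 2 + 3 + 5 + 5 + 2 + 2 = 19.
Ballots ranking C above F: 23 − 19 = 4.
F wins the head-to-head 19–4.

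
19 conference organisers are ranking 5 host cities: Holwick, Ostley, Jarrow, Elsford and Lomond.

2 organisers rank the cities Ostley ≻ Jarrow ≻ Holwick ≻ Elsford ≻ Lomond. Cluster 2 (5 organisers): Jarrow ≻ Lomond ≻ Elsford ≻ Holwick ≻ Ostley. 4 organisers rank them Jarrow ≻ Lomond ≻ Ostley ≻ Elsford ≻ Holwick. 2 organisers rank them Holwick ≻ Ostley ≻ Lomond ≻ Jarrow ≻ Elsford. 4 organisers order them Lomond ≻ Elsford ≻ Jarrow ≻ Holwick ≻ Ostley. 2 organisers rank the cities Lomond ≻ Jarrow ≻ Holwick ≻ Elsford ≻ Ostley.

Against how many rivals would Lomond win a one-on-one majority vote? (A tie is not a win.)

3

Lomond against each rival (19 organisers):
Lomond–Holwick: Lomond 15–4.
Lomond–Ostley: Lomond 15–4.
Lomond vs Jarrow: Jarrow wins 11–8.
Lomond vs Elsford: Lomond wins 17–2.
Lomond beats Holwick, Ostley, Elsford; loses to Jarrow — 3 pairwise wins.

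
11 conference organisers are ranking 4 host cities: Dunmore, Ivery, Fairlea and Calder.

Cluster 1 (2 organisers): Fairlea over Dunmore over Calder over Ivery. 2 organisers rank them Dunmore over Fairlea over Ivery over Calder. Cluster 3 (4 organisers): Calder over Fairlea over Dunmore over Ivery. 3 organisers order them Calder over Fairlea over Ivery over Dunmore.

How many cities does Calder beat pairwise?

3

Calder against each rival (11 organisers):
Calder vs Dunmore: Calder is ranked higher on 4+3 = 7 ballots, Dunmore on 4. Calder wins 7–4.
Calder–Ivery: Calder 9–2.
Calder vs Fairlea: 7 to 4, Calder.
Calder beats Dunmore, Ivery, Fairlea — 3 pairwise wins.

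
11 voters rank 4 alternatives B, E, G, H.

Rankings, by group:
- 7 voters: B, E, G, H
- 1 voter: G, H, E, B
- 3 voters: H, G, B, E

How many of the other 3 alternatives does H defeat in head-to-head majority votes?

0

H against each rival (11 voters):
H vs B: 1+3 = 4 for H, 7 for B — B by 7–4.
H vs E: H preferred on 1+3 = 4 ballots; E wins 7–4.
H vs G: H preferred on 3 ballots; G wins 8–3.
H beats no one; loses to B, E, G — 0 pairwise wins.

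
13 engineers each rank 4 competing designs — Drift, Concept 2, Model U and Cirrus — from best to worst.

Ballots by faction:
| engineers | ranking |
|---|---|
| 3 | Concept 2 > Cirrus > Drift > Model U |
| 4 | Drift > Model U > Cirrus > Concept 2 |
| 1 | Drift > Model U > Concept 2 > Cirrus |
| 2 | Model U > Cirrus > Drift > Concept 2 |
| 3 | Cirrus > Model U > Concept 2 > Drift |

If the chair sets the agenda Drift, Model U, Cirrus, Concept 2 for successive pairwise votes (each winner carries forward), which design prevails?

Round 1: Drift vs Model U — 8–5, Drift advances.
Round 2: Drift vs Cirrus — 5–8, Cirrus advances.
Round 3: Cirrus vs Concept 2 — 9–4, Cirrus advances.
The agenda winner is Cirrus.

Cirrus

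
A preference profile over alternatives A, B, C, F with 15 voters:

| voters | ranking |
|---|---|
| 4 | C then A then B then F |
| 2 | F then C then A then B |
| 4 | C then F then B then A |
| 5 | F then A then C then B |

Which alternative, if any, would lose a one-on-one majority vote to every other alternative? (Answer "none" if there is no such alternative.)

Head-to-head results (15 voters):
A vs B: A wins 11–4.
A vs C: C, 10–5.
A vs F: F, 11–4.
B vs C: C wins 15–0.
B–F: F 11–4.
C vs F: 4+4 = 8 for C, 7 for F — C by 8–7.
B loses to every other alternative — it is the Condorcet loser.

B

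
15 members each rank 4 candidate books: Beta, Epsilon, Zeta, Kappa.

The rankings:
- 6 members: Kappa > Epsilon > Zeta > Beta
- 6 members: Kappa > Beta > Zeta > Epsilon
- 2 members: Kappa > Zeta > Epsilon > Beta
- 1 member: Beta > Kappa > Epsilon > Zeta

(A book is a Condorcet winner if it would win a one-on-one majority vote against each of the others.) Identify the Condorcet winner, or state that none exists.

Pairwise majorities:
Beta vs Epsilon: Beta is ranked higher on 6+1 = 7 ballots, Epsilon on 8. Epsilon wins 8–7.
Beta vs Zeta: 6+1 = 7 for Beta, 8 for Zeta — Zeta by 8–7.
Beta vs Kappa: Kappa, 14–1.
Epsilon vs Zeta: Zeta, 8–7.
Epsilon–Kappa: Kappa 15–0.
Zeta vs Kappa: Kappa wins 15–0.
Kappa beats each of Beta, Epsilon, Zeta — Kappa is the Condorcet winner.

Kappa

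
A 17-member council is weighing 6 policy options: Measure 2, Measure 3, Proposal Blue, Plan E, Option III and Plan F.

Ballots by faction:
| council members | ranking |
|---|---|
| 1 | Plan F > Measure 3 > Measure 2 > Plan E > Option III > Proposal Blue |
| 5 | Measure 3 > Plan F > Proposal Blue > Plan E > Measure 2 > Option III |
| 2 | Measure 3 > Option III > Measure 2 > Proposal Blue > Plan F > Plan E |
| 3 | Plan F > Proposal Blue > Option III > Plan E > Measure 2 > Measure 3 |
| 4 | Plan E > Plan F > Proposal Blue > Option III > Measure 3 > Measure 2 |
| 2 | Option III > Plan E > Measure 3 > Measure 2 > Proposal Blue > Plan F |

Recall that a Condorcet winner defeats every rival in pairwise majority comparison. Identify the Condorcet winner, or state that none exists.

Pairwise majorities:
Measure 2 vs Measure 3: Measure 2 is ranked higher on 3 ballots, Measure 3 on 14. Measure 3 wins 14–3.
Measure 2 vs Proposal Blue: 5 to 12, Proposal Blue.
Measure 2 vs Plan E: 1+2 = 3 for Measure 2, 14 for Plan E — Plan E by 14–3.
Measure 2 vs Option III: Measure 2 is ranked higher on 1+5 = 6 ballots, Option III on 11. Option III wins 11–6.
Measure 2 vs Plan F: Measure 2 preferred on 2+2 = 4 ballots; Plan F wins 13–4.
Measure 3 vs Proposal Blue: Measure 3 is ranked higher on 1+5+2+2 = 10 ballots, Proposal Blue on 7. Measure 3 wins 10–7.
Measure 3 vs Plan E: 8 to 9, Plan E.
Measure 3 vs Option III: Measure 3 preferred on 1+5+2 = 8 ballots; Option III wins 9–8.
Measure 3 vs Plan F: 9 to 8, Measure 3.
Proposal Blue vs Plan E: Proposal Blue is ranked higher on 5+2+3 = 10 ballots, Plan E on 7. Proposal Blue wins 10–7.
Proposal Blue vs Option III: Proposal Blue is ranked higher on 5+3+4 = 12 ballots, Option III on 5. Proposal Blue wins 12–5.
Proposal Blue vs Plan F: 4 to 13, Plan F.
Plan E vs Option III: Plan E preferred on 1+5+4 = 10 ballots; Plan E wins 10–7.
Plan E vs Plan F: Plan E is ranked higher on 4+2 = 6 ballots, Plan F on 11. Plan F wins 11–6.
Option III vs Plan F: 4 to 13, Plan F.
Each option drops at least one matchup (Measure 2 loses to Measure 3; Measure 3 loses to Plan E; Proposal Blue loses to Measure 3; Plan E loses to Proposal Blue; Option III loses to Proposal Blue; Plan F loses to Measure 3); the cycle Measure 3 > Proposal Blue > Plan E > Measure 3 rules out a Condorcet winner.

none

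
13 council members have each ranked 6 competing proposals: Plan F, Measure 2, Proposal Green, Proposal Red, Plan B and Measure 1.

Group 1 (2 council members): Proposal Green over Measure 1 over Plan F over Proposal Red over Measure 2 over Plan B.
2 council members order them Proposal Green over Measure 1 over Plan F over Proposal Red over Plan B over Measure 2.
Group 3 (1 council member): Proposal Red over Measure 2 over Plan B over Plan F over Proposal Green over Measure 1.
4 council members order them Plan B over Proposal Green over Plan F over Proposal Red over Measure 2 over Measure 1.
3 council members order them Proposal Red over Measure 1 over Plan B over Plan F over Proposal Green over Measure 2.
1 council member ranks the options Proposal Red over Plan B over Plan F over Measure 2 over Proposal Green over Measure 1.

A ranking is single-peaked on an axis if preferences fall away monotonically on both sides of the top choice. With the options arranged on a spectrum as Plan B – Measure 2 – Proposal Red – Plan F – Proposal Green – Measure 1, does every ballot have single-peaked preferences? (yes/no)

Axis positions: Plan B=1, Measure 2=2, Proposal Red=3, Plan F=4, Proposal Green=5, Measure 1=6.
Group 1 (peak Proposal Green at position 5): ranking walks positions 5-6-4-3-2-1, expanding outward from the peak — single-peaked.
Group 2: ranking walks positions 5-6-4-3-1-2; Plan B is ranked above Measure 2 even though Measure 2 lies between Plan B and the peak Proposal Green on the axis — preferences dip and rise again. Not single-peaked.
Group 3 (peak Proposal Red at position 3): ranking walks positions 3-2-1-4-5-6, expanding outward from the peak — single-peaked.
Group 4: ranking walks positions 1-5-4-3-2-6; Proposal Green is ranked above Measure 2 even though Measure 2 lies between Proposal Green and the peak Plan B on the axis — preferences dip and rise again. Not single-peaked.
Group 5: ranking walks positions 3-6-1-4-5-2; Measure 1 is ranked above Plan F even though Plan F lies between Measure 1 and the peak Proposal Red on the axis — preferences dip and rise again. Not single-peaked.
Group 6: ranking walks positions 3-1-4-2-5-6; Plan B is ranked above Measure 2 even though Measure 2 lies between Plan B and the peak Proposal Red on the axis — preferences dip and rise again. Not single-peaked.
Group 2 violates single-peakedness, so the profile is not single-peaked on this axis.

no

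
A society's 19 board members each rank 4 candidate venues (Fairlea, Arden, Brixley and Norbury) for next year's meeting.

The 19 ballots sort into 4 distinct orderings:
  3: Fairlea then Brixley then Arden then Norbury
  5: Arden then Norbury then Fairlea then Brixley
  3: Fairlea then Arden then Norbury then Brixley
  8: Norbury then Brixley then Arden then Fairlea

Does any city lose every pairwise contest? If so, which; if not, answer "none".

Head-to-head results (19 organisers):
Fairlea vs Arden: Arden wins 13–6.
Fairlea vs Brixley: Fairlea wins 11–8.
Fairlea–Norbury: Norbury 13–6.
Arden vs Brixley: Arden is ranked higher on 5+3 = 8 ballots, Brixley on 11. Brixley wins 11–8.
Arden vs Norbury: 3+5+3 = 11 for Arden, 8 for Norbury — Arden by 11–8.
Brixley vs Norbury: Brixley is ranked higher on 3 ballots, Norbury on 16. Norbury wins 16–3.
Every city wins at least one matchup (Fairlea beats Brixley; Arden beats Fairlea; Brixley beats Arden; Norbury beats Fairlea), so there is no Condorcet loser.

none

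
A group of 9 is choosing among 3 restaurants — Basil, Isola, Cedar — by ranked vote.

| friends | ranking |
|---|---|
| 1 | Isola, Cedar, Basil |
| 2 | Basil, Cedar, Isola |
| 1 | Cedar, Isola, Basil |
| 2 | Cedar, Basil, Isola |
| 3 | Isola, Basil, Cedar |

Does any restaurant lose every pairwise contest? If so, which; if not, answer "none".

Pairwise majorities:
Basil vs Isola: 2+2 = 4 for Basil, 5 for Isola — Isola by 5–4.
Basil vs Cedar: Basil, 5–4.
Isola–Cedar: Cedar 5–4.
Each restaurant has at least one pairwise win (Basil beats Cedar; Isola beats Basil; Cedar beats Isola) — no Condorcet loser.

none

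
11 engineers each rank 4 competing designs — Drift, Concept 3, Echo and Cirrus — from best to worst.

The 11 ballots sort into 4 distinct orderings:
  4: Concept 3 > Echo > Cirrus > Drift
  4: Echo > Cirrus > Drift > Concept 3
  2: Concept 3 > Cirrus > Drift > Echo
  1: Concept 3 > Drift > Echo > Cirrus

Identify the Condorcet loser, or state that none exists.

Head-to-head results (11 engineers):
Drift–Concept 3: Concept 3 7–4.
Drift vs Echo: Drift is ranked higher on 2+1 = 3 ballots, Echo on 8. Echo wins 8–3.
Drift vs Cirrus: Cirrus wins 10–1.
Concept 3 vs Echo: Concept 3 is ranked higher on 4+2+1 = 7 ballots, Echo on 4. Concept 3 wins 7–4.
Concept 3 vs Cirrus: 4+2+1 = 7 for Concept 3, 4 for Cirrus — Concept 3 by 7–4.
Echo vs Cirrus: Echo preferred on 4+4+1 = 9 ballots; Echo wins 9–2.
Drift loses to every other design — it is the Condorcet loser.

Drift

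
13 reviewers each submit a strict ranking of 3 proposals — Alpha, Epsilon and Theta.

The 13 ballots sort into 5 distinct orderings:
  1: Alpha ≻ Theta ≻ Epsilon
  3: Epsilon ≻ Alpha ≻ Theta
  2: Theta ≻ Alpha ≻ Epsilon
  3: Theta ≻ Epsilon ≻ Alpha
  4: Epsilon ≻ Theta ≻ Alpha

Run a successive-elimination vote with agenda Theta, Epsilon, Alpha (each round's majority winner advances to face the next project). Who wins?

Epsilon

Round 1: Theta vs Epsilon — 6–7, Epsilon advances.
Round 2: Epsilon vs Alpha — 10–3, Epsilon advances.
The agenda winner is Epsilon.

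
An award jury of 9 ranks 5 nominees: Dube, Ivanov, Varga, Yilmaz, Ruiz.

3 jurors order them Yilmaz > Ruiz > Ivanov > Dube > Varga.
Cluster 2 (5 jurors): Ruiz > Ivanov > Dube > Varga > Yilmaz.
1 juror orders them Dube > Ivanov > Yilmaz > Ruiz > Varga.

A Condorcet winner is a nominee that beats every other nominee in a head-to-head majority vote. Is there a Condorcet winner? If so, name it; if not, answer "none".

Ruiz

Head-to-head results (9 jurors):
Dube vs Ivanov: 1 to 8, Ivanov.
Dube vs Varga: Dube is ranked higher on 3+5+1 = 9 ballots, Varga on 0. Dube wins 9–0.
Dube vs Yilmaz: Dube preferred on 5+1 = 6 ballots; Dube wins 6–3.
Dube vs Ruiz: Ruiz, 8–1.
Ivanov vs Varga: 9 to 0, Ivanov.
Ivanov vs Yilmaz: Ivanov is ranked higher on 5+1 = 6 ballots, Yilmaz on 3. Ivanov wins 6–3.
Ivanov–Ruiz: Ruiz 8–1.
Varga vs Yilmaz: 5 for Varga, 4 for Yilmaz — Varga by 5–4.
Varga–Ruiz: Ruiz 9–0.
Yilmaz vs Ruiz: Yilmaz is ranked higher on 3+1 = 4 ballots, Ruiz on 5. Ruiz wins 5–4.
Only Ruiz has no losses; Ruiz is the Condorcet winner.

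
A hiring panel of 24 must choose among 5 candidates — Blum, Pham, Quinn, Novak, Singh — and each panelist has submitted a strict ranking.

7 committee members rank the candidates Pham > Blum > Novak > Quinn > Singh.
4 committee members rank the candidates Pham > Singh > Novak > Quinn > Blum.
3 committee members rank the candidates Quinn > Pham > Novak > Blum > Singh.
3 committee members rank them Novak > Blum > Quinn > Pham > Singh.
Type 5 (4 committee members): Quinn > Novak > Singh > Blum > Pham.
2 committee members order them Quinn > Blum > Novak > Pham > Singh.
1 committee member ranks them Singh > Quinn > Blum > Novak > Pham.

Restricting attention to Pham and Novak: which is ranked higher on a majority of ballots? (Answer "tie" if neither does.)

Pham

Ballots ranking Pham above Novak: 7 + 4 + 3 = 14.
Ballots ranking Novak above Pham: 24 − 14 = 10.
Pham wins the head-to-head 14–10.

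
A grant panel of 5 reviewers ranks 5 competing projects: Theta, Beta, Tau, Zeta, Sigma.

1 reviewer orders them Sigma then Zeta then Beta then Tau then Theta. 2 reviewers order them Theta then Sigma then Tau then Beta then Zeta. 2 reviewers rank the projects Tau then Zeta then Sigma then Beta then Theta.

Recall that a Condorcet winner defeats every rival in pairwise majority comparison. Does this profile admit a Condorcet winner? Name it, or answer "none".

Sigma

Pairwise majorities:
Theta vs Beta: Beta, 3–2.
Theta vs Tau: Theta is ranked higher on 2 ballots, Tau on 3. Tau wins 3–2.
Theta–Zeta: Zeta 3–2.
Theta–Sigma: Sigma 3–2.
Beta vs Tau: Beta is ranked higher on 1 ballot, Tau on 4. Tau wins 4–1.
Beta vs Zeta: Zeta wins 3–2.
Beta–Sigma: Sigma 5–0.
Tau–Zeta: Tau 4–1.
Tau vs Sigma: Tau preferred on 2 ballots; Sigma wins 3–2.
Zeta vs Sigma: Sigma wins 3–2.
Only Sigma has no losses; Sigma is the Condorcet winner.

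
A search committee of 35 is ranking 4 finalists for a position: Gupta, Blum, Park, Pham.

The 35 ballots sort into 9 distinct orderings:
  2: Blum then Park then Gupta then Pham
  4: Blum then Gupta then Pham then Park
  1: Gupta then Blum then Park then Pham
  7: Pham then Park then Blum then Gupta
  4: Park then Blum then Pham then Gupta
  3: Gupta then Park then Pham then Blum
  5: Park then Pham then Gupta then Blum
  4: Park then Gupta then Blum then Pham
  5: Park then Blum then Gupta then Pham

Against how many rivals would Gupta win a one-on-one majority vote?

1

Gupta against each rival (35 committee members):
Gupta vs Blum: 13 to 22, Blum.
Gupta vs Park: Gupta is ranked higher on 4+1+3 = 8 ballots, Park on 27. Park wins 27–8.
Gupta vs Pham: Gupta is ranked higher on 2+4+1+3+4+5 = 19 ballots, Pham on 16. Gupta wins 19–16.
Gupta beats Pham; loses to Blum, Park — 1 pairwise win.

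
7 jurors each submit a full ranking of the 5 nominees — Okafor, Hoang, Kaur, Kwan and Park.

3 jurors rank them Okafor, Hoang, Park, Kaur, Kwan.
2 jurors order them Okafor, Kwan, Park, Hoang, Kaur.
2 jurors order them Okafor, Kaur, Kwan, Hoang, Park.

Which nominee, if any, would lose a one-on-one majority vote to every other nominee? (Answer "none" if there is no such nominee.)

none

Pairwise majorities:
Okafor vs Hoang: Okafor preferred on 3+2+2 = 7 ballots; Okafor wins 7–0.
Okafor–Kaur: Okafor 7–0.
Okafor vs Kwan: Okafor preferred on 3+2+2 = 7 ballots; Okafor wins 7–0.
Okafor vs Park: 7 to 0, Okafor.
Hoang vs Kaur: Hoang wins 5–2.
Hoang vs Kwan: Kwan, 4–3.
Hoang vs Park: 3+2 = 5 for Hoang, 2 for Park — Hoang by 5–2.
Kaur vs Kwan: Kaur, 5–2.
Kaur–Park: Park 5–2.
Kwan vs Park: 4 to 3, Kwan.
Each nominee has at least one pairwise win (Okafor beats Hoang; Hoang beats Kaur; Kaur beats Kwan; Kwan beats Hoang; Park beats Kaur) — no Condorcet loser.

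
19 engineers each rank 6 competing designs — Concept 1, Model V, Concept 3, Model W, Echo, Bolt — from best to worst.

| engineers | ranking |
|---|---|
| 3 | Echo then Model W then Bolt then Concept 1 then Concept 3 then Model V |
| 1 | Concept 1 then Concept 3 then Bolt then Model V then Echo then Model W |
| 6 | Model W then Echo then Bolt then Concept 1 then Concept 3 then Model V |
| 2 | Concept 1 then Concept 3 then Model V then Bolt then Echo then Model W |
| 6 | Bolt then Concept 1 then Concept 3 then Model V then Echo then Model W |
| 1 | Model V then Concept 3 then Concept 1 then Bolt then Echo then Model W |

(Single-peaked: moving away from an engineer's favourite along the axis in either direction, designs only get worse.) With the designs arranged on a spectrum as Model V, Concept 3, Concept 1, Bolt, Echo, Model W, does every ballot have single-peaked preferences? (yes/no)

yes

Axis positions: Model V=1, Concept 3=2, Concept 1=3, Bolt=4, Echo=5, Model W=6.
Faction 1 (peak Echo at position 5): ranking walks positions 5-6-4-3-2-1, expanding outward from the peak — single-peaked.
Faction 2 (peak Concept 1 at position 3): ranking walks positions 3-2-4-1-5-6, expanding outward from the peak — single-peaked.
Faction 3 (peak Model W at position 6): ranking walks positions 6-5-4-3-2-1, expanding outward from the peak — single-peaked.
Faction 4 (peak Concept 1 at position 3): ranking walks positions 3-2-1-4-5-6, expanding outward from the peak — single-peaked.
Faction 5 (peak Bolt at position 4): ranking walks positions 4-3-2-1-5-6, expanding outward from the peak — single-peaked.
Faction 6 (peak Model V at position 1): ranking walks positions 1-2-3-4-5-6, expanding outward from the peak — single-peaked.
Every ranking is single-peaked on this axis.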